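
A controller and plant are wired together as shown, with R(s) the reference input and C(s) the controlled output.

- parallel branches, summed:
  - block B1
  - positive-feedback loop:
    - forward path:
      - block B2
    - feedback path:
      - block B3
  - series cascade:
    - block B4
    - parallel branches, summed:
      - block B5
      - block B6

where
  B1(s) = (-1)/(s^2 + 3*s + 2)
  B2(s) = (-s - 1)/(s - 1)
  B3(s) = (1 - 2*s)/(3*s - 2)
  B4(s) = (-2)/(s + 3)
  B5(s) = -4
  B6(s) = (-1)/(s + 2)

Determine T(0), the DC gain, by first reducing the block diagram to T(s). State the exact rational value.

Answer: 19/6

Working:
[1] reduce the feedback loop with forward B2 and return B3; result (-3*s^2 - s + 2)/(s^2 - 6*s + 3)
[2] parallel reduction of B5, B6; result (-4*s - 9)/(s + 2)
[3] combine B4, (B5+B6) in series; result (8*s + 18)/(s^2 + 5*s + 6)
[4] parallel reduction of B1, [B2/(1-B2*B3)], (B4*(B5+B6)); result (-3*s^5 - 11*s^4 - 60*s^3 - 128*s^2 + s + 57)/(s^5 - 22*s^3 - 42*s^2 - 3*s + 18)
Step 4 gives the overall T(s). Then T(0) = 57/18 = 19/6.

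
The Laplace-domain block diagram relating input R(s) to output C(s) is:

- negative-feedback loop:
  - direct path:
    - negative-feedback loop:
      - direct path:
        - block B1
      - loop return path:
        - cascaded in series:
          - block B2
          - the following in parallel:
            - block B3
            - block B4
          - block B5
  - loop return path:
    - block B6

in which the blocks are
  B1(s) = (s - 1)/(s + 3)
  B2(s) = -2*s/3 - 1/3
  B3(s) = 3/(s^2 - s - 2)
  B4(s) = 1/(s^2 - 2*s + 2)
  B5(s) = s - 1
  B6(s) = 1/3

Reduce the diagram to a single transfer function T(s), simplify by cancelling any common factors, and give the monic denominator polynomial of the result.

Step 1 - add B3, B4 (parallel) -> (4*s^2 - 7*s + 4)/(s^4 - 3*s^3 + 2*s^2 + 2*s - 4)
Step 2 - combine B2, (B3+B4), B5 in series -> (-8*s^4 + 18*s^3 - 11*s^2 - 3*s + 4)/(3*s^4 - 9*s^3 + 6*s^2 + 6*s - 12)
Step 3 - apply the feedback formula to B1, (B2*(B3+B4)*B5) -> (-3*s^5 + 12*s^4 - 15*s^3 + 18*s - 12)/(5*s^5 - 26*s^4 + 50*s^3 - 32*s^2 - 13*s + 40)
Step 4 - apply the feedback formula to [B1/(1+B1*(B2*(B3+B4)*B5))], B6 -> (-3*s^5 + 12*s^4 - 15*s^3 + 18*s - 12)/(4*s^5 - 22*s^4 + 45*s^3 - 32*s^2 - 7*s + 36)
Step 4 gives the fully reduced T(s), with no common factor left to cancel. The denominator's leading coefficient is 4, so divide each of its coefficients by 4 to get the monic form.

Hence the answer: s^5 - 11*s^4/2 + 45*s^3/4 - 8*s^2 - 7*s/4 + 9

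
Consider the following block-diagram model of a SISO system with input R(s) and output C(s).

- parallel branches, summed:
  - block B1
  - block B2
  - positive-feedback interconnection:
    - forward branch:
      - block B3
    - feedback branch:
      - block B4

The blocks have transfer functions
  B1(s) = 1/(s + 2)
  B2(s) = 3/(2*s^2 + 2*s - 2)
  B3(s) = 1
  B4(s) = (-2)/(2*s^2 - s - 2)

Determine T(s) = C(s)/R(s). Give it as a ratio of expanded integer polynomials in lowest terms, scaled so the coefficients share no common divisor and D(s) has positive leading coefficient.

Step 1: close the feedback loop around B3, B4; result (2*s^2 - s - 2)/(2*s^2 - s)
Step 2: parallel reduction of B1, B2, [B3/(1-B3*B4)]; the result is T(s) itself (integer coefficients, no common factor, positive leading denominator coefficient)

Answer: (4*s^5 + 14*s^4 + 2*s^3 - 19*s^2 - 4*s + 8)/(4*s^5 + 10*s^4 - 2*s^3 - 10*s^2 + 4*s)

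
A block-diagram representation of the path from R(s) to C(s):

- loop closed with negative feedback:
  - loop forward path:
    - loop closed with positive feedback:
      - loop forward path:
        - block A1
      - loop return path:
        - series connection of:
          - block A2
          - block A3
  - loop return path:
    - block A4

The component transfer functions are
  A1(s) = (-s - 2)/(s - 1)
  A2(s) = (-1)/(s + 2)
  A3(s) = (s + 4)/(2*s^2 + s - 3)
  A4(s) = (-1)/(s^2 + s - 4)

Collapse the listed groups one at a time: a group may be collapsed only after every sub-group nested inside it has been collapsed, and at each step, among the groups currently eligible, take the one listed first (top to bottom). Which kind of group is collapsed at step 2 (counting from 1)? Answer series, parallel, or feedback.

Answer: feedback

Working:
Step 1 - combine A2, A3 in series
Step 2 - collapse the loop (A1 forward, (A2*A3) return)
Step 3 - reduce the feedback loop with forward [A1/(1-A1*(A2*A3))] and return A4
Step 2 collapses a feedback group.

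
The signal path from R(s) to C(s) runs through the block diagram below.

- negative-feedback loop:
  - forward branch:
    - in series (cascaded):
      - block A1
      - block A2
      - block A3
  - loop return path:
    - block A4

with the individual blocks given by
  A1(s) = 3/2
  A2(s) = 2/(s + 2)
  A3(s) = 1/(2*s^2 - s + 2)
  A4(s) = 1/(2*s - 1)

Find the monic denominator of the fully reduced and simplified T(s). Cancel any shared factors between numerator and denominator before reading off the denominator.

Step 1: reduce the series chain A1, A2, A3 -> 3/(2*s^3 + 3*s^2 + 4)
Step 2: feedback reduction of (A1*A2*A3), A4 -> (6*s - 3)/(4*s^4 + 4*s^3 - 3*s^2 + 8*s - 1)
T(s) is the step-2 result (common factors already cancelled). Leading coefficient of the denominator: 4. Divide through by 4 for the monic polynomial.

Therefore the answer is s^4 + s^3 - 3*s^2/4 + 2*s - 1/4.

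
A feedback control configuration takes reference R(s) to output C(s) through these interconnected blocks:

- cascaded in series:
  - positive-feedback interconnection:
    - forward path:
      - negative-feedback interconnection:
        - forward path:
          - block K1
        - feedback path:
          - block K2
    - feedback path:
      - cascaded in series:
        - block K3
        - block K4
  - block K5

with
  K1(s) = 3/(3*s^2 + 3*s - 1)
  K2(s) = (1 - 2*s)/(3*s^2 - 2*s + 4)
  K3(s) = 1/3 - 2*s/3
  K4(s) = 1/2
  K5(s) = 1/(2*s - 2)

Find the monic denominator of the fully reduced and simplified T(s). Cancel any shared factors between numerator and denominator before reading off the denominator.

First reduce the diagram to T(s).

(1) collapse the loop (K1 forward, K2 return); result (9*s^2 - 6*s + 12)/(9*s^4 + 3*s^3 + 3*s^2 + 8*s - 1)
(2) series reduction of K3, K4; result 1/6 - s/3
(3) reduce the feedback loop with forward [K1/(1+K1*K2)] and return (K3*K4); result (18*s^2 - 12*s + 24)/(18*s^4 + 12*s^3 - s^2 + 26*s - 6)
(4) series reduction of [[K1/(1+K1*K2)]/(1-[K1/(1+K1*K2)]*(K3*K4))], K5; result (9*s^2 - 6*s + 12)/(18*s^5 - 6*s^4 - 13*s^3 + 27*s^2 - 32*s + 6)
That last expression is T(s), already simplified. Scaling its denominator by 1/18 (the reciprocal of the leading coefficient) yields the monic denominator.

Answer: s^5 - s^4/3 - 13*s^3/18 + 3*s^2/2 - 16*s/9 + 1/3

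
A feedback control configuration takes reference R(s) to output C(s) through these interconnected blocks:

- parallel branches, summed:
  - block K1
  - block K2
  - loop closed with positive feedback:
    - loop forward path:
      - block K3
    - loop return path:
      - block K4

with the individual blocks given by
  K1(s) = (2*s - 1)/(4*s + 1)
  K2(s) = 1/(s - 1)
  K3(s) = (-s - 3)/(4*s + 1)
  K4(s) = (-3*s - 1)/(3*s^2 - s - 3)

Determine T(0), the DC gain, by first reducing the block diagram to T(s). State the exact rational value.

(1) collapse the loop (K3 forward, K4 return): (-3*s^3 - 8*s^2 + 6*s + 9)/(12*s^3 - 4*s^2 - 23*s - 6)
(2) parallel reduction of K1, K2, [K3/(1-K3*K4)]: (12*s^5 - 19*s^4 + 25*s^3 - 17*s^2 - 85*s - 21)/(48*s^5 - 52*s^4 - 92*s^3 + 49*s^2 + 41*s + 6)
Step 2 gives the overall T(s). Then T(0) = -21/6 = -7/2.

Hence the answer: -7/2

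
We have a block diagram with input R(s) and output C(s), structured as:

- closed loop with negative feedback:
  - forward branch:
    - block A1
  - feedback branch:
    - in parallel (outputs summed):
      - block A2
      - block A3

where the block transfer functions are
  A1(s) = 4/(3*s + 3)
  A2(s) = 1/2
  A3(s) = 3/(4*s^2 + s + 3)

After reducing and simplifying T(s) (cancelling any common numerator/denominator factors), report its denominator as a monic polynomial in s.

Step 1: add A2, A3 (parallel) -> (4*s^2 + s + 9)/(8*s^2 + 2*s + 6)
Step 2: apply the feedback formula to A1, (A2+A3) -> (16*s^2 + 4*s + 12)/(12*s^3 + 23*s^2 + 14*s + 27)
T(s) is the step-2 result (common factors already cancelled). Leading coefficient of the denominator: 12. Divide through by 12 for the monic polynomial.

Therefore the answer is s^3 + 23*s^2/12 + 7*s/6 + 9/4.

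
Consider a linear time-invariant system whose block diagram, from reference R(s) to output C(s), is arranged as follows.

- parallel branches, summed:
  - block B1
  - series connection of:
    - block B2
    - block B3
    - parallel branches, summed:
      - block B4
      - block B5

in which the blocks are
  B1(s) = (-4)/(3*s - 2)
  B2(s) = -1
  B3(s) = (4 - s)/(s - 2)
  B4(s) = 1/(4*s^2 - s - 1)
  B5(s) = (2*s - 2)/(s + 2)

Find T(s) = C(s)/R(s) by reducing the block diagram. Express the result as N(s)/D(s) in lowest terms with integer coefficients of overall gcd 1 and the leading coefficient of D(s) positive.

(1) reduce the parallel group B4, B5; result (8*s^3 - 10*s^2 + s + 4)/(4*s^3 + 7*s^2 - 3*s - 2)
(2) reduce the series chain B2, B3, (B4+B5); result (8*s^4 - 42*s^3 + 41*s^2 - 16)/(4*s^4 - s^3 - 17*s^2 + 4*s + 4)
(3) sum the parallel branches B1, (B2*B3*(B4+B5)); the result is T(s) itself (integer coefficients, no common factor, positive leading denominator coefficient)

Hence the answer: (24*s^5 - 158*s^4 + 211*s^3 - 14*s^2 - 64*s + 16)/(12*s^5 - 11*s^4 - 49*s^3 + 46*s^2 + 4*s - 8)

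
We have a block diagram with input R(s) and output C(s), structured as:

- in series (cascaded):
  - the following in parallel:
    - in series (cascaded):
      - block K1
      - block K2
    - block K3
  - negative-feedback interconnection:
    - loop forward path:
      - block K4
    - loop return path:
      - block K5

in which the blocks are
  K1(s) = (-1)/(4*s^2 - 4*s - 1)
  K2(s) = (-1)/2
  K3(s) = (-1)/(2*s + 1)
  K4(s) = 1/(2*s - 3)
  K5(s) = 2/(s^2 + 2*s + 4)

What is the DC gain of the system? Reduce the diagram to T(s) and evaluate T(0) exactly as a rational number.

Answer: 3/5

Working:
[1] cascade K1, K2 gives 1/(8*s^2 - 8*s - 2)
[2] parallel reduction of (K1*K2), K3 gives (-8*s^2 + 10*s + 3)/(16*s^3 - 8*s^2 - 12*s - 2)
[3] reduce the feedback loop with forward K4 and return K5 gives (s^2 + 2*s + 4)/(2*s^3 + s^2 + 2*s - 10)
[4] reduce the series chain ((K1*K2)+K3), [K4/(1+K4*K5)] gives (-8*s^4 - 6*s^3 - 9*s^2 + 46*s + 12)/(32*s^6 - 192*s^3 + 54*s^2 + 116*s + 20)
The step-4 result is T(s). Setting s = 0: T(0) = 12/20 = 3/5.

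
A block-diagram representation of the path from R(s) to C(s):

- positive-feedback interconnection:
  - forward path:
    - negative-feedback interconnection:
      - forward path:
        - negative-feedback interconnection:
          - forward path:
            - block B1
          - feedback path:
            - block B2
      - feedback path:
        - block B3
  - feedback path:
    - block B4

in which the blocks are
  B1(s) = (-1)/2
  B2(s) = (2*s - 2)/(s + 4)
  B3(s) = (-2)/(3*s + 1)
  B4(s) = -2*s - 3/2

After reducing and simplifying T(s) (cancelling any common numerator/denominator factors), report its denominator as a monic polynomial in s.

Reducing step by step:

1. close the feedback loop around B1, B2, giving -s/10 - 2/5
2. close the feedback loop around [B1/(1+B1*B2)], B3, giving (-3*s^2 - 13*s - 4)/(32*s + 18)
3. reduce the feedback loop with forward [[B1/(1+B1*B2)]/(1+[B1/(1+B1*B2)]*B3)] and return B4, giving (6*s^2 + 26*s + 8)/(12*s^3 + 61*s^2 - 9*s - 24)
T(s) is the step-3 result (common factors already cancelled). Leading coefficient of the denominator: 12. Divide through by 12 for the monic polynomial.

Answer: s^3 + 61*s^2/12 - 3*s/4 - 2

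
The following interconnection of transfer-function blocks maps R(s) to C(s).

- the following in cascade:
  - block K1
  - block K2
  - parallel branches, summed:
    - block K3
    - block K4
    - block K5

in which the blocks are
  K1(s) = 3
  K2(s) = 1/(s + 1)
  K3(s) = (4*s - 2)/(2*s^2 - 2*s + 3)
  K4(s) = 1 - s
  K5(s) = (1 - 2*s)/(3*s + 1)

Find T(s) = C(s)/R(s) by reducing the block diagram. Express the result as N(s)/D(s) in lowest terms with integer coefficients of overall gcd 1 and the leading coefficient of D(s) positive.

The answer is (-18*s^4 + 18*s^3 + 21*s^2 - 18*s + 12)/(6*s^4 + 2*s^3 + 3*s^2 + 10*s + 3).

Reasoning:
Step 1: sum the parallel branches K3, K4, K5 gives (-6*s^4 + 6*s^3 + 7*s^2 - 6*s + 4)/(6*s^3 - 4*s^2 + 7*s + 3)
Step 2: multiply K1, K2, (K3+K4+K5) (series), giving the overall T(s)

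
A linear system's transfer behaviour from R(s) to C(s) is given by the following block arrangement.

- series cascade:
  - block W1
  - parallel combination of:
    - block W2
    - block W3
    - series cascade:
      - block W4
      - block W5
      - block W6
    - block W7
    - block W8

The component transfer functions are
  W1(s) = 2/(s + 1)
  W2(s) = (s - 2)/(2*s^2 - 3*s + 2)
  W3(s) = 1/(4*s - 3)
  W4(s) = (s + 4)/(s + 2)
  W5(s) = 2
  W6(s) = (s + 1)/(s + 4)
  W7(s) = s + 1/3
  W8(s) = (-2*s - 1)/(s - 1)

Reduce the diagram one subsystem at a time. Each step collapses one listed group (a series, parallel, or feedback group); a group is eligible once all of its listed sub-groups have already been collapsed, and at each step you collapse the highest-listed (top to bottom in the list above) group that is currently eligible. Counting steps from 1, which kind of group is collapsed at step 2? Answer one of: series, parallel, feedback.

The answer is parallel.

Reasoning:
1. combine W4, W5, W6 in series
2. reduce the parallel group W2, W3, (W4*W5*W6), W7, W8
3. series reduction of W1, (W2+W3+(W4*W5*W6)+W7+W8)
Step 2 collapses a parallel group.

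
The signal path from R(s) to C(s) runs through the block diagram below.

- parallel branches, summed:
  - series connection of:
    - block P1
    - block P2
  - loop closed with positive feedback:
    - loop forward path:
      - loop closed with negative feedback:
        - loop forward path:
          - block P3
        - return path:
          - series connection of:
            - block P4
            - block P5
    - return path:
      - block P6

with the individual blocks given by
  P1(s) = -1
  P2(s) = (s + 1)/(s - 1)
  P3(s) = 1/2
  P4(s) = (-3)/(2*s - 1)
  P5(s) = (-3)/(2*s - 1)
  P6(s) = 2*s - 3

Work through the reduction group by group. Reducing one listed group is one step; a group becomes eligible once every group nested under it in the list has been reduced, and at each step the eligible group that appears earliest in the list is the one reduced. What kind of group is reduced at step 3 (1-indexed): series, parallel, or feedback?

The answer is feedback.

Reasoning:
(1) cascade P1, P2
(2) combine P4, P5 in series
(3) collapse the loop (P3 forward, (P4*P5) return)
(4) collapse the loop ([P3/(1+P3*(P4*P5))] forward, P6 return)
(5) reduce the parallel group (P1*P2), [[P3/(1+P3*(P4*P5))]/(1-[P3/(1+P3*(P4*P5))]*P6)]
At step 3 the group reduced is feedback.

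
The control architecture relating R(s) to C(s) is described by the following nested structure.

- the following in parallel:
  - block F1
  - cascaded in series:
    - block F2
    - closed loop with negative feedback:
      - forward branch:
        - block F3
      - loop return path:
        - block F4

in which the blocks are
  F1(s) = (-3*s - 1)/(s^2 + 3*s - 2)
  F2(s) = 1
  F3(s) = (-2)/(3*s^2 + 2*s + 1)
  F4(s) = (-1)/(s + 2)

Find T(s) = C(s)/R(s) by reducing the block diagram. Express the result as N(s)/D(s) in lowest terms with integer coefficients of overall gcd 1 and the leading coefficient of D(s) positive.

1. collapse the loop (F3 forward, F4 return): (-2*s - 4)/(3*s^3 + 8*s^2 + 5*s + 4)
2. reduce the series chain F2, [F3/(1+F3*F4)]: (-2*s - 4)/(3*s^3 + 8*s^2 + 5*s + 4)
3. add F1, (F2*[F3/(1+F3*F4)]) (parallel): this yields T(s), and no further normalization is needed

Therefore the answer is (-9*s^4 - 29*s^3 - 33*s^2 - 25*s + 4)/(3*s^5 + 17*s^4 + 23*s^3 + 3*s^2 + 2*s - 8).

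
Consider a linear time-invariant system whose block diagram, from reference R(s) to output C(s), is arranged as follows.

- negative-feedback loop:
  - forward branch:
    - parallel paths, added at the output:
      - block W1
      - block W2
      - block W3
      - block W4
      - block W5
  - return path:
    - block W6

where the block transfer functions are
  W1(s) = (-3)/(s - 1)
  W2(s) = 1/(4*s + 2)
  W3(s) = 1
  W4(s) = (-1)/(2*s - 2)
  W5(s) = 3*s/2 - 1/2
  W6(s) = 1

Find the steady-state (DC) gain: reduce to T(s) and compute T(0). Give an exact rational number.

The answer is 9/11.

Reasoning:
Step 1. add W1, W2, W3, W4, W5 (parallel): (6*s^3 - s^2 - 17*s - 9)/(4*s^2 - 2*s - 2)
Step 2. collapse the loop ((W1+W2+W3+W4+W5) forward, W6 return): (6*s^3 - s^2 - 17*s - 9)/(6*s^3 + 3*s^2 - 19*s - 11)
Step 2 gives the overall T(s). Then T(0) = -9/(-11) = 9/11.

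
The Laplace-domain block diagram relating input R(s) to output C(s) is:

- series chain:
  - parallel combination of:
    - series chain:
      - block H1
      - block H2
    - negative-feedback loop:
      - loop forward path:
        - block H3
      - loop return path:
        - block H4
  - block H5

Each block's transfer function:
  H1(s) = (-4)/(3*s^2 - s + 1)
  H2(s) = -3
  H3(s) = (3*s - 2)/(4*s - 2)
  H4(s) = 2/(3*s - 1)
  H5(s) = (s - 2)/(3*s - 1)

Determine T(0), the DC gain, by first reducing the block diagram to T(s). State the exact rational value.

[1] multiply H1, H2 (series); result 12/(3*s^2 - s + 1)
[2] close the feedback loop around H3, H4; result (9*s^2 - 9*s + 2)/(12*s^2 - 4*s - 2)
[3] parallel reduction of (H1*H2), [H3/(1+H3*H4)]; result (27*s^4 - 36*s^3 + 168*s^2 - 59*s - 22)/(36*s^4 - 24*s^3 + 10*s^2 - 2*s - 2)
[4] reduce the series chain ((H1*H2)+[H3/(1+H3*H4)]), H5; result (27*s^5 - 90*s^4 + 240*s^3 - 395*s^2 + 96*s + 44)/(108*s^5 - 108*s^4 + 54*s^3 - 16*s^2 - 4*s + 2)
Evaluating the step-4 result (the overall T(s)) at s = 0 gives T(0) = 44/2 = 22.

Hence the answer: 22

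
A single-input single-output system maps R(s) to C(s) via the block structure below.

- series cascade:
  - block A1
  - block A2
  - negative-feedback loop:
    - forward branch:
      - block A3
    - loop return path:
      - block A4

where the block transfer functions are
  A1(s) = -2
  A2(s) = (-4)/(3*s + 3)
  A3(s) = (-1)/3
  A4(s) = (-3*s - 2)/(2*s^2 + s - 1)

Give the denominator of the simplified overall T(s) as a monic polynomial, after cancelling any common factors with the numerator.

First reduce the diagram to T(s).

Step 1: feedback reduction of A3, A4 = (-2*s^2 - s + 1)/(6*s^2 + 6*s - 1)
Step 2: reduce the series chain A1, A2, [A3/(1+A3*A4)] = (8 - 16*s)/(18*s^2 + 18*s - 3)
No further cancellation is possible in the step-2 result, so that is T(s). Its denominator becomes monic after dividing by the leading coefficient 18.

Answer: s^2 + s - 1/6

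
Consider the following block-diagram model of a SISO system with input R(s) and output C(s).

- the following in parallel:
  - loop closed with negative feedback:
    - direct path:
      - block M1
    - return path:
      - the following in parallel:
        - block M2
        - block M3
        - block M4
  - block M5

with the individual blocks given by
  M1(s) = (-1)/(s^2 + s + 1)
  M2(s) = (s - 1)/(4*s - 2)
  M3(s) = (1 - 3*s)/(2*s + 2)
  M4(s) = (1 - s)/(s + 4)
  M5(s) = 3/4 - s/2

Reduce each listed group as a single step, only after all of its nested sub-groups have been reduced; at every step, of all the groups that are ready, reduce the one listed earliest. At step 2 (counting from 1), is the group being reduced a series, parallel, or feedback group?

The answer is feedback.

Reasoning:
Step 1 - sum the parallel branches M2, M3, M4
Step 2 - collapse the loop (M1 forward, (M2+M3+M4) return)
Step 3 - combine [M1/(1+M1*(M2+M3+M4))], M5 in parallel
Step 2 collapses a feedback group.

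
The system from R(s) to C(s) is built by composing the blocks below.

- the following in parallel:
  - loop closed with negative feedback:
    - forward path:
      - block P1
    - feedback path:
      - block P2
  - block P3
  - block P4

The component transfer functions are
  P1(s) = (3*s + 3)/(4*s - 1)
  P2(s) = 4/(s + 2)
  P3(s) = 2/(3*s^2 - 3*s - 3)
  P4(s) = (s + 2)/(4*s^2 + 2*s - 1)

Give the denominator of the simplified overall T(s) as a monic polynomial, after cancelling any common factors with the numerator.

The answer is s^6 + 17*s^5/4 - 13*s^4/8 - 157*s^3/16 - 85*s^2/16 + 9*s/16 + 5/8.

Reasoning:
(1) collapse the loop (P1 forward, P2 return): (3*s^2 + 9*s + 6)/(4*s^2 + 19*s + 10)
(2) parallel reduction of [P1/(1+P1*P2)], P3, P4: (36*s^6 + 102*s^5 + 56*s^4 - 15*s^3 - 161*s^2 - 193*s - 62)/(48*s^6 + 204*s^5 - 78*s^4 - 471*s^3 - 255*s^2 + 27*s + 30)
T(s) is the step-2 result (common factors already cancelled). Leading coefficient of the denominator: 48. Divide through by 48 for the monic polynomial.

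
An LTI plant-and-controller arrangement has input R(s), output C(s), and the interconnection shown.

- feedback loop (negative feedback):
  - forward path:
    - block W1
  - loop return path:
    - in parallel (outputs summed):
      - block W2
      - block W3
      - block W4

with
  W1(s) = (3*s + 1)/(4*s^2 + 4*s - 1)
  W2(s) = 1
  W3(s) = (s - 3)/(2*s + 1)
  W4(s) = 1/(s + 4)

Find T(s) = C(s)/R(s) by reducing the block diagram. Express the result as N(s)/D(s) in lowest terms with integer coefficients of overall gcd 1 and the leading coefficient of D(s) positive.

Step 1 - combine W2, W3, W4 in parallel; result (3*s^2 + 12*s - 7)/(2*s^2 + 9*s + 4)
Step 2 - close the feedback loop around W1, (W2+W3+W4) - this is the overall T(s), already in the required normalized form

Final answer: (6*s^3 + 29*s^2 + 21*s + 4)/(8*s^4 + 53*s^3 + 89*s^2 - 2*s - 11)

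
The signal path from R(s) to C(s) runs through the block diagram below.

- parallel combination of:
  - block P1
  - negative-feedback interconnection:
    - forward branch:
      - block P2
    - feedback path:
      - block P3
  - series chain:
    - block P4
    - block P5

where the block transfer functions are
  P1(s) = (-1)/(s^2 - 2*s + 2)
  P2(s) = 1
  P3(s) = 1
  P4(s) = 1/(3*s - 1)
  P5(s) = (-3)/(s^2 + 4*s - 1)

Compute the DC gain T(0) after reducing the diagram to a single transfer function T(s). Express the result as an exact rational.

[1] close the feedback loop around P2, P3 -> 1/2
[2] series reduction of P4, P5 -> (-3)/(3*s^3 + 11*s^2 - 7*s + 1)
[3] sum the parallel branches P1, [P2/(1+P2*P3)], (P4*P5) -> (3*s^5 + 5*s^4 - 29*s^3 + 9*s^2 + 10*s - 12)/(6*s^5 + 10*s^4 - 46*s^3 + 74*s^2 - 32*s + 4)
Step 3 gives the overall T(s). Then T(0) = -12/4 = -3.

Hence the answer: -3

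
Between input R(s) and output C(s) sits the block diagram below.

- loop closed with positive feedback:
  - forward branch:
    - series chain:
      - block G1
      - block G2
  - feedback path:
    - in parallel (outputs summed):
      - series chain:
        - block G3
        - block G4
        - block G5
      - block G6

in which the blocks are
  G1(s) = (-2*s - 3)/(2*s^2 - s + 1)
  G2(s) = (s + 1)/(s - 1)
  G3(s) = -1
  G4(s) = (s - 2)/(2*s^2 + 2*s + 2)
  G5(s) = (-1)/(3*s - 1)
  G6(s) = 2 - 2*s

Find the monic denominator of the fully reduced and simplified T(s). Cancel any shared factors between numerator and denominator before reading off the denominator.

Step 1. cascade G1, G2 gives (-2*s^2 - 5*s - 3)/(2*s^3 - 3*s^2 + 2*s - 1)
Step 2. multiply G3, G4, G5 (series) gives (s - 2)/(6*s^3 + 4*s^2 + 4*s - 2)
Step 3. sum the parallel branches (G3*G4*G5), G6 gives (-12*s^4 + 4*s^3 + 13*s - 6)/(6*s^3 + 4*s^2 + 4*s - 2)
Step 4. feedback reduction of (G1*G2), ((G3*G4*G5)+G6) gives (12*s^5 + 38*s^4 + 46*s^3 + 28*s^2 + 2*s - 6)/(12*s^6 + 62*s^5 + 8*s^4 - 24*s^3 - 63*s^2 - s + 16)
The result of step 4 is T(s) in lowest terms. Its denominator has leading coefficient 12; dividing the denominator through by 12 makes it monic.

Final answer: s^6 + 31*s^5/6 + 2*s^4/3 - 2*s^3 - 21*s^2/4 - s/12 + 4/3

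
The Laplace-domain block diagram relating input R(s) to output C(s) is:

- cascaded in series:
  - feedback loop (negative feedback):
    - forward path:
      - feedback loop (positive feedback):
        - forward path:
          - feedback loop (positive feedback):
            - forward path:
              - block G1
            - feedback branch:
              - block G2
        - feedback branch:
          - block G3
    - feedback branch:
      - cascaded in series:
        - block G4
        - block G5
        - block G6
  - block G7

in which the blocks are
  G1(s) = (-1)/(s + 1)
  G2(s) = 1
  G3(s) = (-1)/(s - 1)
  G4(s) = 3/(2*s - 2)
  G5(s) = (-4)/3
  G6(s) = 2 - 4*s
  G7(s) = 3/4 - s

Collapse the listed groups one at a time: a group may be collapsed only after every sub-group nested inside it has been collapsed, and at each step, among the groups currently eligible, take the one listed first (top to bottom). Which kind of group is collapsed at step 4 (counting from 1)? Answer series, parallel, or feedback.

Reducing step by step:

[1] close the feedback loop around G1, G2
[2] apply the feedback formula to [G1/(1-G1*G2)], G3
[3] multiply G4, G5, G6 (series)
[4] feedback reduction of [[G1/(1-G1*G2)]/(1-[G1/(1-G1*G2)]*G3)], (G4*G5*G6)
[5] cascade [[[G1/(1-G1*G2)]/(1-[G1/(1-G1*G2)]*G3)]/(1+[[G1/(1-G1*G2)]/(1-[G1/(1-G1*G2)]*G3)]*(G4*G5*G6))], G7
At step 4 the group reduced is feedback.

Answer: feedback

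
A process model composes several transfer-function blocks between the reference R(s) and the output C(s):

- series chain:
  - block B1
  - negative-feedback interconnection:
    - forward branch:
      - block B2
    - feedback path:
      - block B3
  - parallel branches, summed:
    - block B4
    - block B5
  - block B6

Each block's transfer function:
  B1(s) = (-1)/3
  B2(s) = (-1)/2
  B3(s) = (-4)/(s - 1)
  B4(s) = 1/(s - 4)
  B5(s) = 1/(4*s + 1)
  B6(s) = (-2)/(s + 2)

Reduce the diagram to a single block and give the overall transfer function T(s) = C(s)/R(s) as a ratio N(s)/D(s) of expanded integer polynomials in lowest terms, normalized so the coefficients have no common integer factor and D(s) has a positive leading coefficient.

Answer: (-5*s^2 + 8*s - 3)/(12*s^4 - 9*s^3 - 123*s^2 - 126*s - 24)

Working:
Step 1 - reduce the feedback loop with forward B2 and return B3 -> (1 - s)/(2*s + 2)
Step 2 - reduce the parallel group B4, B5 -> (5*s - 3)/(4*s^2 - 15*s - 4)
Step 3 - series reduction of B1, [B2/(1+B2*B3)], (B4+B5), B6: this yields T(s), and no further normalization is needed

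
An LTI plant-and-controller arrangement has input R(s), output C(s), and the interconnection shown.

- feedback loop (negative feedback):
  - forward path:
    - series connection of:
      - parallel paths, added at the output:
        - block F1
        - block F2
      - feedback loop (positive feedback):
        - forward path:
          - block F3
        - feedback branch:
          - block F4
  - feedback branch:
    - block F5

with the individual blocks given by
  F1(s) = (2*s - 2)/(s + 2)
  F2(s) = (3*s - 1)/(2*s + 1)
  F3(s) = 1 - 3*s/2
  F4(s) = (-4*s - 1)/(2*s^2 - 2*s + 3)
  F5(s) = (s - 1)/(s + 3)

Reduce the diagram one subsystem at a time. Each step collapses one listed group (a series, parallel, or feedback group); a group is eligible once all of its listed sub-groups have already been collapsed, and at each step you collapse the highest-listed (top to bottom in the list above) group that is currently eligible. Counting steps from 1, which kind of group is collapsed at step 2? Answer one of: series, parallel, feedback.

Step 1. sum the parallel branches F1, F2
Step 2. reduce the feedback loop with forward F3 and return F4
Step 3. series reduction of (F1+F2), [F3/(1-F3*F4)]
Step 4. feedback reduction of ((F1+F2)*[F3/(1-F3*F4)]), F5
Step 2 collapses a feedback group.

Hence the answer: feedback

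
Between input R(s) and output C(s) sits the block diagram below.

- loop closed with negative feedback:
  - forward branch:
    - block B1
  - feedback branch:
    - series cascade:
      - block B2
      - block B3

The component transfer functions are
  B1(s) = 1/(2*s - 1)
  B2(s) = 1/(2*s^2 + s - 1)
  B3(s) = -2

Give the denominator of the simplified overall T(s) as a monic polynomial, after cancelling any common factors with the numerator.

First reduce the diagram to T(s).

1. combine B2, B3 in series -> (-2)/(2*s^2 + s - 1)
2. feedback reduction of B1, (B2*B3) -> (2*s^2 + s - 1)/(4*s^3 - 3*s - 1)
Step 2 gives the fully reduced T(s), with no common factor left to cancel. The denominator's leading coefficient is 4, so divide each of its coefficients by 4 to get the monic form.

Answer: s^3 - 3*s/4 - 1/4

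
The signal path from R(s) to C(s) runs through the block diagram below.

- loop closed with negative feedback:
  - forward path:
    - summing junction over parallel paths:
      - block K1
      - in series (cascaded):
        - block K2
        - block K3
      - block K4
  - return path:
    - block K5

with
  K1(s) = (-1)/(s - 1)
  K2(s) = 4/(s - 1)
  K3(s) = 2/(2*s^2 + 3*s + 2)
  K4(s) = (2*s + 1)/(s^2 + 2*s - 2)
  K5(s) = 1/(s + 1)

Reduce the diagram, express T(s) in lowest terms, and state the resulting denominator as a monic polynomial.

First reduce the diagram to T(s).

Step 1 - combine K2, K3 in series -> 8/(2*s^3 + s^2 - s - 2)
Step 2 - sum the parallel branches K1, (K2*K3), K4 -> (2*s^4 - 3*s^3 + 3*s^2 + 13*s - 14)/(2*s^5 + 5*s^4 - 3*s^3 - 6*s^2 - 2*s + 4)
Step 3 - collapse the loop ((K1+(K2*K3)+K4) forward, K5 return) -> (2*s^5 - s^4 + 16*s^2 - s - 14)/(2*s^6 + 7*s^5 + 4*s^4 - 12*s^3 - 5*s^2 + 15*s - 10)
Step 3 gives the fully reduced T(s), with no common factor left to cancel. The denominator's leading coefficient is 2, so divide each of its coefficients by 2 to get the monic form.

Answer: s^6 + 7*s^5/2 + 2*s^4 - 6*s^3 - 5*s^2/2 + 15*s/2 - 5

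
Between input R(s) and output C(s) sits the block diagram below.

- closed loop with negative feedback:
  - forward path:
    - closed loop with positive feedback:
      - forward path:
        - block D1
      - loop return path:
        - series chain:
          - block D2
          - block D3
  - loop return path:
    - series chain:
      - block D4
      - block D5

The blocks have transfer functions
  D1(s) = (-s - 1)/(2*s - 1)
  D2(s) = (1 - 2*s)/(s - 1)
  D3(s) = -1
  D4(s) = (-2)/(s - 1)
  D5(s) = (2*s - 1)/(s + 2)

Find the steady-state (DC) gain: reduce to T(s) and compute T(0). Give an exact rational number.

Answer: -1

Working:
Step 1: series reduction of D2, D3 = (2*s - 1)/(s - 1)
Step 2: collapse the loop (D1 forward, (D2*D3) return) = (1 - s^2)/(4*s^2 - 2*s)
Step 3: multiply D4, D5 (series) = (2 - 4*s)/(s^2 + s - 2)
Step 4: collapse the loop ([D1/(1-D1*(D2*D3))] forward, (D4*D5) return) = (-s^3 - 2*s^2 + s + 2)/(4*s^3 + 10*s^2 - 2*s - 2)
DC gain: substitute s = 0 into T(s) from step 4: T(0) = 2/(-2) = -1.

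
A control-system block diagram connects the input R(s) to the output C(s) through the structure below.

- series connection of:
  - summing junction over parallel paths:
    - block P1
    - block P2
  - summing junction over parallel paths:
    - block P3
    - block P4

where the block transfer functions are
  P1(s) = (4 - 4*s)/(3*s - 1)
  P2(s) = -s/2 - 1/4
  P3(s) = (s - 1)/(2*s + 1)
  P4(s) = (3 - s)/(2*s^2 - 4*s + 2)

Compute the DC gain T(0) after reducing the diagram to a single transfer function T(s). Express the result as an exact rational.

Step 1 - parallel reduction of P1, P2 gives (-6*s^2 - 17*s + 17)/(12*s - 4)
Step 2 - sum the parallel branches P3, P4 gives (2*s^3 - 8*s^2 + 11*s + 1)/(4*s^3 - 6*s^2 + 2)
Step 3 - multiply (P1+P2), (P3+P4) (series) gives (-12*s^5 + 14*s^4 + 104*s^3 - 329*s^2 + 170*s + 17)/(48*s^4 - 88*s^3 + 24*s^2 + 24*s - 8)
That last expression is T(s); at s = 0 only the constant terms survive, so T(0) = 17/(-8) = -17/8.

Hence the answer: -17/8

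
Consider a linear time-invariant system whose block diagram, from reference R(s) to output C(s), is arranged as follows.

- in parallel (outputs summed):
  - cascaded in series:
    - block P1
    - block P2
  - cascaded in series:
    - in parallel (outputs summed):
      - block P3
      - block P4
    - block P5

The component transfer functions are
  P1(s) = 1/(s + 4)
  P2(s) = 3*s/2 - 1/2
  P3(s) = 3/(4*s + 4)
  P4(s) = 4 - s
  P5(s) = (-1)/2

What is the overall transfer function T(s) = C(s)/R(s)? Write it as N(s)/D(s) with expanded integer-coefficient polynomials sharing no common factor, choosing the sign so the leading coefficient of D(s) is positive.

(1) series reduction of P1, P2 = (3*s - 1)/(2*s + 8)
(2) reduce the parallel group P3, P4 = (-4*s^2 + 12*s + 19)/(4*s + 4)
(3) multiply (P3+P4), P5 (series) = (4*s^2 - 12*s - 19)/(8*s + 8)
(4) add (P1*P2), ((P3+P4)*P5) (parallel) - this is the overall T(s), already in the required normalized form

Hence the answer: (4*s^3 + 16*s^2 - 59*s - 80)/(8*s^2 + 40*s + 32)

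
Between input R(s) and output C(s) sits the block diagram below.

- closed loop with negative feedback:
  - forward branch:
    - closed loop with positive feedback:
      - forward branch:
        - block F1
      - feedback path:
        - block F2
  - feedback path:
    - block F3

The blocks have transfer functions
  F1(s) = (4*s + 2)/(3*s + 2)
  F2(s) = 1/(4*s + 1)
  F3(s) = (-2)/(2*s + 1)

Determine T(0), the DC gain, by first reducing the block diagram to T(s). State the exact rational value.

Answer: -1/2

Working:
Step 1 - apply the feedback formula to F1, F2 = (16*s^2 + 12*s + 2)/(12*s^2 + 7*s)
Step 2 - apply the feedback formula to [F1/(1-F1*F2)], F3 = (16*s^2 + 12*s + 2)/(12*s^2 - 9*s - 4)
The step-2 result is T(s). Setting s = 0: T(0) = 2/(-4) = -1/2.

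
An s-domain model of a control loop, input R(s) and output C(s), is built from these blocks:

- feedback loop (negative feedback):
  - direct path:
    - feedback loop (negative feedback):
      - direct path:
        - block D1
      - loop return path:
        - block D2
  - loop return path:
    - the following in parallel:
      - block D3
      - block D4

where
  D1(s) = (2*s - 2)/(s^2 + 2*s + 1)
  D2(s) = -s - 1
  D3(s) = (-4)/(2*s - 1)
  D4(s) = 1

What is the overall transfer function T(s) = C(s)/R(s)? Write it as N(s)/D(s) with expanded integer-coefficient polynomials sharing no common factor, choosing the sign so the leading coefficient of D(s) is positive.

Step 1. collapse the loop (D1 forward, D2 return), giving (2 - 2*s)/(s^2 - 2*s - 3)
Step 2. sum the parallel branches D3, D4, giving (2*s - 5)/(2*s - 1)
Step 3. collapse the loop ([D1/(1+D1*D2)] forward, (D3+D4) return), giving the overall T(s)

Hence the answer: (-4*s^2 + 6*s - 2)/(2*s^3 - 9*s^2 + 10*s - 7)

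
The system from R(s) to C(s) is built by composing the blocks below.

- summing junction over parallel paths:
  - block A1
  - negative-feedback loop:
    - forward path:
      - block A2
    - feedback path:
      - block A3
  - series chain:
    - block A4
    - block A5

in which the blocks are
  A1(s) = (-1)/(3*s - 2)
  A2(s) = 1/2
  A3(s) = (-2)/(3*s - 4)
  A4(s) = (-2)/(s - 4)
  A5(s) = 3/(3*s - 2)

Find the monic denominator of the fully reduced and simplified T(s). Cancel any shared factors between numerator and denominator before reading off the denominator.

Answer: s^3 - 19*s^2/3 + 94*s/9 - 40/9

Working:
Step 1: close the feedback loop around A2, A3: (3*s - 4)/(6*s - 10)
Step 2: multiply A4, A5 (series): (-6)/(3*s^2 - 14*s + 8)
Step 3: add A1, [A2/(1+A2*A3)], (A4*A5) (parallel): (9*s^3 - 60*s^2 + 78*s - 12)/(18*s^3 - 114*s^2 + 188*s - 80)
That last expression is T(s), already simplified. Scaling its denominator by 1/18 (the reciprocal of the leading coefficient) yields the monic denominator.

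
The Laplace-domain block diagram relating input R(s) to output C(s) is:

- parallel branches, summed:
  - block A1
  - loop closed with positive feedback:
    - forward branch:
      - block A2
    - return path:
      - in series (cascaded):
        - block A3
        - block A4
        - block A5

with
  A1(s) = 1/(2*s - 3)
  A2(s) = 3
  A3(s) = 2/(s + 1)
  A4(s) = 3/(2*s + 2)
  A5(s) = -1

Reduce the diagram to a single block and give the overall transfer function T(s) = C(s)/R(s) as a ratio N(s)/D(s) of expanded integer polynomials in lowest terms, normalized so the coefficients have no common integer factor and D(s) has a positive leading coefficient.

Reducing step by step:

Step 1 - multiply A3, A4, A5 (series): (-3)/(s^2 + 2*s + 1)
Step 2 - feedback reduction of A2, (A3*A4*A5): (3*s^2 + 6*s + 3)/(s^2 + 2*s + 10)
Step 3 - combine A1, [A2/(1-A2*(A3*A4*A5))] in parallel; the result is T(s) itself (integer coefficients, no common factor, positive leading denominator coefficient)

Answer: (6*s^3 + 4*s^2 - 10*s + 1)/(2*s^3 + s^2 + 14*s - 30)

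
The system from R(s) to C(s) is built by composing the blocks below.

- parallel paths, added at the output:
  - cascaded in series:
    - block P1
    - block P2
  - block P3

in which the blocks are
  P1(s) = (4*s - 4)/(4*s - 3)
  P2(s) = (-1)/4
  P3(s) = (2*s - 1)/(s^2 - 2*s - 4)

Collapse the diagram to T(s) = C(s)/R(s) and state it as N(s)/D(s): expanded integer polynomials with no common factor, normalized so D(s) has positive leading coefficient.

Reducing step by step:

Step 1 - multiply P1, P2 (series); result (1 - s)/(4*s - 3)
Step 2 - add (P1*P2), P3 (parallel), which is the overall transfer function T(s) = C(s)/R(s) in lowest terms

Answer: (-s^3 + 11*s^2 - 8*s - 1)/(4*s^3 - 11*s^2 - 10*s + 12)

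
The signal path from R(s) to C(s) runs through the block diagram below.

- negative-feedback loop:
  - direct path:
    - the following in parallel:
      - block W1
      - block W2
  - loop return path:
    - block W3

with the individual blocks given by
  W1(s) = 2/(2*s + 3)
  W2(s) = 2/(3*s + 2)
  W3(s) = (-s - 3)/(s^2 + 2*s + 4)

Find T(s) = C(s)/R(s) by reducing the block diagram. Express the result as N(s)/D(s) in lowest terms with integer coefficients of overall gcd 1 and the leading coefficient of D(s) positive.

Reducing step by step:

Step 1 - combine W1, W2 in parallel: (10*s + 10)/(6*s^2 + 13*s + 6)
Step 2 - collapse the loop ((W1+W2) forward, W3 return), giving the overall T(s)

Answer: (10*s^3 + 30*s^2 + 60*s + 40)/(6*s^4 + 25*s^3 + 46*s^2 + 24*s - 6)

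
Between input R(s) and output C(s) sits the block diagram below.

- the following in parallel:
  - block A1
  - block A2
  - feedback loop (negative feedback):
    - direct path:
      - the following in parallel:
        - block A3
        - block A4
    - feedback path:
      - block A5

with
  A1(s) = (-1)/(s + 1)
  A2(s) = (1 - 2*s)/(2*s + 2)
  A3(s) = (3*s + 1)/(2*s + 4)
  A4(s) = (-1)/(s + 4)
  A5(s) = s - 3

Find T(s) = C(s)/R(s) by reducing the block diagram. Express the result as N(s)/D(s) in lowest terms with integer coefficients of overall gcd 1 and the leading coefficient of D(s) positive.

(1) combine A3, A4 in parallel; result (3*s^2 + 11*s)/(2*s^2 + 12*s + 16)
(2) reduce the feedback loop with forward (A3+A4) and return A5; result (3*s^2 + 11*s)/(3*s^3 + 4*s^2 - 21*s + 16)
(3) parallel reduction of A1, A2, [(A3+A4)/(1+(A3+A4)*A5)]: this yields T(s), and no further normalization is needed

Final answer: (-6*s^4 - 5*s^3 + 66*s^2 + 11*s - 16)/(6*s^4 + 14*s^3 - 34*s^2 - 10*s + 32)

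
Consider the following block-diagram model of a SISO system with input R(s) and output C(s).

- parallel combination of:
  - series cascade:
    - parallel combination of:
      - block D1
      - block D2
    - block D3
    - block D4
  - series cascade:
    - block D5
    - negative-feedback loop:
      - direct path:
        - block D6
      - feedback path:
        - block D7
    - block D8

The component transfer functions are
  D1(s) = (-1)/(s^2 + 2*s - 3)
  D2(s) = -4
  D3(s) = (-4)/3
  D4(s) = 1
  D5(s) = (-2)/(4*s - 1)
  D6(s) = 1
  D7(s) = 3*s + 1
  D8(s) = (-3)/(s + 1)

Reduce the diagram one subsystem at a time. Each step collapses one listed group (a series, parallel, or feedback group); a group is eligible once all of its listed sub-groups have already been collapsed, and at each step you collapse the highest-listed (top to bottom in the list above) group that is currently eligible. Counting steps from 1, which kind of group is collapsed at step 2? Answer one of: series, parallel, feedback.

Reducing step by step:

[1] add D1, D2 (parallel)
[2] reduce the series chain (D1+D2), D3, D4
[3] collapse the loop (D6 forward, D7 return)
[4] combine D5, [D6/(1+D6*D7)], D8 in series
[5] add ((D1+D2)*D3*D4), (D5*[D6/(1+D6*D7)]*D8) (parallel)
Step 2: series.

Answer: series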